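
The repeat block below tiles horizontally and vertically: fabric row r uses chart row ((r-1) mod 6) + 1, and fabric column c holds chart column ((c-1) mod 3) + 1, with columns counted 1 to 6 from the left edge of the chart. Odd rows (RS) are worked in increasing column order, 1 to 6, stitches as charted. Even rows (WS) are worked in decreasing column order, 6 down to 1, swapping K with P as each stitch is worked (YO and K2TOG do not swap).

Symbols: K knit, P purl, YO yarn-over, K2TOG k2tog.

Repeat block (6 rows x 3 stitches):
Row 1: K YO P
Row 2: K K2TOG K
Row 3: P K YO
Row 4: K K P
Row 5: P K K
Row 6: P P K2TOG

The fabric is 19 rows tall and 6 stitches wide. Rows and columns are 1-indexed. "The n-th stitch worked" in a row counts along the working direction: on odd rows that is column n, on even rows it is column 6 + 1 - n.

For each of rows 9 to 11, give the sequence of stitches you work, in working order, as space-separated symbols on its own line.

Row 9: chart row 3, RS - tile across columns 1-6 and work as-is.
Row 10: chart row 4, WS - tiled (columns 1-6): K K P K K P; work from column 6 back to 1 with K<->P swapped.
Row 11: chart row 5, RS - tile across columns 1-6 and work as-is.

Rows as worked:
P K YO P K YO
K P P K P P
P K K P K K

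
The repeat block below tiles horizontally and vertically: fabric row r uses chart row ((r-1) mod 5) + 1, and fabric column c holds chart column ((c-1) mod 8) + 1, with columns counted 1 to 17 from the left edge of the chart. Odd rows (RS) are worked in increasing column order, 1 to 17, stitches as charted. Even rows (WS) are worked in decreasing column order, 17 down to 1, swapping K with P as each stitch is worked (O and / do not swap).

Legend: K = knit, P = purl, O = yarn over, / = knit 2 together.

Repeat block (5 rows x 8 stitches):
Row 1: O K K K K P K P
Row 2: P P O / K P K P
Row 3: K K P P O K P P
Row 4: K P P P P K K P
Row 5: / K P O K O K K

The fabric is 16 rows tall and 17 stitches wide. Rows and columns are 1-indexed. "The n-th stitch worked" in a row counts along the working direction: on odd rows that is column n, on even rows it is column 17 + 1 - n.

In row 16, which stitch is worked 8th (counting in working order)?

For row 16: chart row = ((16-1) mod 5) + 1 = 1; this is a WS (even) row.
Chart row 1 tiled across columns 1-17: O K K K K P K P O K K K K P K P O
Wrong side: read the tiled row from column 17 down to 1 and exchange K with P (leave O, /).
Row 16 as worked: O K P K P P P P O K P K P P P P O
Stitch 8 in working order -> P

== STITCH ==
P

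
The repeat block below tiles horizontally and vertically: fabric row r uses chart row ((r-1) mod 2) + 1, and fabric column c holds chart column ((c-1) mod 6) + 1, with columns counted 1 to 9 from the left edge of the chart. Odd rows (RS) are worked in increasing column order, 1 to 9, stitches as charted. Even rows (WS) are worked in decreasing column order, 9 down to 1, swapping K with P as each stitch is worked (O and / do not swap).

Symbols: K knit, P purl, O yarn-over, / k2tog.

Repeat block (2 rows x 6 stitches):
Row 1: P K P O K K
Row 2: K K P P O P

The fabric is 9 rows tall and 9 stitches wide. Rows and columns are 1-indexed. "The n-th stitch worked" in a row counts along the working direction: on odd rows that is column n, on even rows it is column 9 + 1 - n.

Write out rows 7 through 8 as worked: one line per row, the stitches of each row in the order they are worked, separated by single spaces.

Result:
P K P O K K P K P
K P P K O K K P P

Derivation:
Row 7: chart row 1, RS - tile across columns 1-9 and work as-is.
Row 8: chart row 2, WS - tiled (columns 1-9): K K P P O P K K P; work from column 9 back to 1 with K<->P swapped.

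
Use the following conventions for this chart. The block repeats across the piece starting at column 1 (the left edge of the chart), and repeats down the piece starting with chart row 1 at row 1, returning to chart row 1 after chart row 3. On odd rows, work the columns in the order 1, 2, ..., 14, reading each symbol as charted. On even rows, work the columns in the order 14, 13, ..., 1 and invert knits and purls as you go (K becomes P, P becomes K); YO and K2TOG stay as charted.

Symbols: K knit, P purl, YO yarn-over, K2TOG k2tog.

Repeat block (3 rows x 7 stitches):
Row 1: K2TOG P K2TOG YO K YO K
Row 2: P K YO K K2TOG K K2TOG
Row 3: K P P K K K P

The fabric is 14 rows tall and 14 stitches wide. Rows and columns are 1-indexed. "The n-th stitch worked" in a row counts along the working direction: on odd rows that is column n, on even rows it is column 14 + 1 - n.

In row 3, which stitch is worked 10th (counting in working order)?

== STITCH ==
P

Derivation:
Row 3: (3-1) mod 3 = 2, so use chart row 3. Odd row -> RS.
Chart row 3 tiled across columns 1-14: K P P K K K P K P P K K K P
Right side: take the tiled row as-is (worked left to right from column 1).
The 10th stitch worked is P.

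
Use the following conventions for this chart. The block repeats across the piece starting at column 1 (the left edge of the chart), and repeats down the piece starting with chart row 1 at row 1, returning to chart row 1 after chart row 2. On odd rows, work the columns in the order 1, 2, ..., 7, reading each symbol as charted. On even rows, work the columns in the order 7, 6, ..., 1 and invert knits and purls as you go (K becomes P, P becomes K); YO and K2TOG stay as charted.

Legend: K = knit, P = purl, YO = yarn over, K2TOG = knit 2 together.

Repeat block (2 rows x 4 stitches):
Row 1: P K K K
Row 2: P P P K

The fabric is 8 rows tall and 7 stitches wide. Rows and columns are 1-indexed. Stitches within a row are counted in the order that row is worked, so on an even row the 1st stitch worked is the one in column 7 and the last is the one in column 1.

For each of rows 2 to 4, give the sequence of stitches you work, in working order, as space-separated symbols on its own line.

Rows as worked:
K K K P K K K
P K K K P K K
K K K P K K K

Derivation:
Row 2: chart row 2, WS - tiled (columns 1-7): P P P K P P P; work from column 7 back to 1 with K<->P swapped.
Row 3: chart row 1, RS - tile across columns 1-7 and work as-is.
Row 4: chart row 2, WS - tiled (columns 1-7): P P P K P P P; work from column 7 back to 1 with K<->P swapped.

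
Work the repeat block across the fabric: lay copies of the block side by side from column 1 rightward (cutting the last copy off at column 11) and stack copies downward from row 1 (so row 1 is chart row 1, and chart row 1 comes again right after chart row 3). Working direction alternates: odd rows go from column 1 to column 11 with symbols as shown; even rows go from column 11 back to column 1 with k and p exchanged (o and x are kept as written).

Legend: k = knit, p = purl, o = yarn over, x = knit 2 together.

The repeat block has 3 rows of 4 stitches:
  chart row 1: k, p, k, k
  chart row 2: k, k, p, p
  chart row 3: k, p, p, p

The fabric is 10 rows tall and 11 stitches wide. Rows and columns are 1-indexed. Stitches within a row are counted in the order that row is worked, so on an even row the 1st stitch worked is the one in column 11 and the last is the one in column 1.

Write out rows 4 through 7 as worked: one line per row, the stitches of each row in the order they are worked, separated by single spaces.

== ROWS AS WORKED ==
p k p p p k p p p k p
k k p p k k p p k k p
k k p k k k p k k k p
k p k k k p k k k p k

Derivation:
Row 4: chart row 1, WS - tiled (columns 1-11): k p k k k p k k k p k; work from column 11 back to 1 with k<->p swapped.
Row 5: chart row 2, RS - tile across columns 1-11 and work as-is.
Row 6: chart row 3, WS - tiled (columns 1-11): k p p p k p p p k p p; work from column 11 back to 1 with k<->p swapped.
Row 7: chart row 1, RS - tile across columns 1-11 and work as-is.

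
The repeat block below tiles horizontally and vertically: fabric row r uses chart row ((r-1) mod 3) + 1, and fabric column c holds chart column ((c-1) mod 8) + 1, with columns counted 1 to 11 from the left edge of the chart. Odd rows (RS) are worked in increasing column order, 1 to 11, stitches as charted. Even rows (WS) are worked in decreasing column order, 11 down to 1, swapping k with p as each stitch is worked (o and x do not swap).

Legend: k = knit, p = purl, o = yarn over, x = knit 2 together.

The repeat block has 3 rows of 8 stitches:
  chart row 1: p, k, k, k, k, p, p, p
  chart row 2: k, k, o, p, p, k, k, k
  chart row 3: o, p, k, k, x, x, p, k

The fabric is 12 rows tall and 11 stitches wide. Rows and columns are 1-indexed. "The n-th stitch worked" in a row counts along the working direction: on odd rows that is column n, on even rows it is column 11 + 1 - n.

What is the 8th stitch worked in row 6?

Row 6 uses chart row ((6-1) mod 3)+1 = 3. Row 6 is even, so WS.
Chart row 3 tiled across columns 1-11: o p k k x x p k o p k
WS row: flip the tiled sequence (start at column 11) and apply k<->p; o and x stay.
Row 6 as worked: p k o p k x x p p k o
Counting 8 along the worked row gives p.

== STITCH ==
p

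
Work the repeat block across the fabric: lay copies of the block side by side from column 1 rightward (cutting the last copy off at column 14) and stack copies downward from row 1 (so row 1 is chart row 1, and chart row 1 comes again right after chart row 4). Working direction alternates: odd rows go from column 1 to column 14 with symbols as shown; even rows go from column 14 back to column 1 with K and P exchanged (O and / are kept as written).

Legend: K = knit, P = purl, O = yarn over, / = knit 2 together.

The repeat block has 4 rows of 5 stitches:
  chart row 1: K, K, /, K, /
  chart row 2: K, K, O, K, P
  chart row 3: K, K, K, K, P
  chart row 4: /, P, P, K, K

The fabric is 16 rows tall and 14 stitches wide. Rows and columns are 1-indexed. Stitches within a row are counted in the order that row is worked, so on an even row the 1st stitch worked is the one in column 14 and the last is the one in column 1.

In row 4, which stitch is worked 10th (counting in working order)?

Result:
P

Derivation:
Row 4 uses chart row ((4-1) mod 4)+1 = 4. Row 4 is even, so WS.
Chart row 4 tiled across columns 1-14: / P P K K / P P K K / P P K
WS: work from column 14 back to column 1 (reverse the tiled row), swapping K<->P (O and / unchanged).
Row 4 as worked: P K K / P P K K / P P K K /
The 10th stitch worked is P.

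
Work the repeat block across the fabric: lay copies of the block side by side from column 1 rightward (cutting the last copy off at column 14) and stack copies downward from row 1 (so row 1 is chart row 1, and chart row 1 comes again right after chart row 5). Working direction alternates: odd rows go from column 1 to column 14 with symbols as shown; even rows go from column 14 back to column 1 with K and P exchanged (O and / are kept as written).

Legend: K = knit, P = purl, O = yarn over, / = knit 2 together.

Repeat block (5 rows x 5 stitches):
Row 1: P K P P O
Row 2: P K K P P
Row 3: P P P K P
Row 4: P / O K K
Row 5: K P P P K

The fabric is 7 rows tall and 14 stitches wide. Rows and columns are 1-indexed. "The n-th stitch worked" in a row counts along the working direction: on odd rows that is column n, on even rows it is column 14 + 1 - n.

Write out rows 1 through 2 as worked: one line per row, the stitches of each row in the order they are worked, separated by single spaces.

Row 1: chart row 1, RS - tile across columns 1-14 and work as-is.
Row 2: chart row 2, WS - tiled (columns 1-14): P K K P P P K K P P P K K P; work from column 14 back to 1 with K<->P swapped.

== ROWS AS WORKED ==
P K P P O P K P P O P K P P
K P P K K K P P K K K P P K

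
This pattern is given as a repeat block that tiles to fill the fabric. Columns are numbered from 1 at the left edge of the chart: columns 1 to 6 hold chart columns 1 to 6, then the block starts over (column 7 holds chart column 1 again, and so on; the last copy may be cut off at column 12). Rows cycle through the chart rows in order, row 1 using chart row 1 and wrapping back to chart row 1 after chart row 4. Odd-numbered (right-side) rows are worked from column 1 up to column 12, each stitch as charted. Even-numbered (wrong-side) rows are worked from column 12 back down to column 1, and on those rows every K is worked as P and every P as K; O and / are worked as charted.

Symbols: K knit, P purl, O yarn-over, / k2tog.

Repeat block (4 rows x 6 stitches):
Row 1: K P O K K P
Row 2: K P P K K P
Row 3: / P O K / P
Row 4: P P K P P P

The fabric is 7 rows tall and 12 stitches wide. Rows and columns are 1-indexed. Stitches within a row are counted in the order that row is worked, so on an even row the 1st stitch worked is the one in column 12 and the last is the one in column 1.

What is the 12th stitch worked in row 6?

Row 6: (6-1) mod 4 = 1, so use chart row 2. Even row -> WS.
Chart row 2 tiled across columns 1-12: K P P K K P K P P K K P
WS: work from column 12 back to column 1 (reverse the tiled row), swapping K<->P (O and / unchanged).
Row 6 as worked: K P P K K P K P P K K P
Counting 12 along the worked row gives P.

Result:
P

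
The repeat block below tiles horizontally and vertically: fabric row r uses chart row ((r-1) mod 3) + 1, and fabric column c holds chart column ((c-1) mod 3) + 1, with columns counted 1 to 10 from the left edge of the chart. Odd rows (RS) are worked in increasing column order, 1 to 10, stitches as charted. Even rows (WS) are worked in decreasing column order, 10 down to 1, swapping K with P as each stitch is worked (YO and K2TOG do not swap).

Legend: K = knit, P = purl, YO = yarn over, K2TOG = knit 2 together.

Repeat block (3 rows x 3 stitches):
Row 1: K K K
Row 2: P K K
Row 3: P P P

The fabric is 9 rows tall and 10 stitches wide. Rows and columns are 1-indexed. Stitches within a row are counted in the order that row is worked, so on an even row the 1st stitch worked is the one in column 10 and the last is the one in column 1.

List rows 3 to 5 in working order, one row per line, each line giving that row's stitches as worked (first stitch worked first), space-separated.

Row 3: chart row 3, RS - tile across columns 1-10 and work as-is.
Row 4: chart row 1, WS - tiled (columns 1-10): K K K K K K K K K K; work from column 10 back to 1 with K<->P swapped.
Row 5: chart row 2, RS - tile across columns 1-10 and work as-is.

Rows as worked:
P P P P P P P P P P
P P P P P P P P P P
P K K P K K P K K P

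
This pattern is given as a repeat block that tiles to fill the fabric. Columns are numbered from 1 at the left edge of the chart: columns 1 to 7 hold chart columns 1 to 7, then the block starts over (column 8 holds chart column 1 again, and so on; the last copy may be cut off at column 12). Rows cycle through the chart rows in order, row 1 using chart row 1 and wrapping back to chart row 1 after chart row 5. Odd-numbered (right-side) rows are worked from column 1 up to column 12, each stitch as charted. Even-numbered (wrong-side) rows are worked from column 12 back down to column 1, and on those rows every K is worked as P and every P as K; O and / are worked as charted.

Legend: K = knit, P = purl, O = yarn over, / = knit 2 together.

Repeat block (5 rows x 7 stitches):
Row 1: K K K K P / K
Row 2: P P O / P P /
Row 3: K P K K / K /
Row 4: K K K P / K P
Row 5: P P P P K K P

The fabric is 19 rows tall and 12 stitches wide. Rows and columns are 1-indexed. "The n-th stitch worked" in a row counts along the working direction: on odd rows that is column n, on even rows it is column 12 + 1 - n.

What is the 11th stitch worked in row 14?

For row 14: chart row = ((14-1) mod 5) + 1 = 4; this is a WS (even) row.
Chart row 4 tiled across columns 1-12: K K K P / K P K K K P /
Wrong side: read the tiled row from column 12 down to 1 and exchange K with P (leave O, /).
Row 14 as worked: / K P P P K P / K P P P
Stitch 11 in working order -> P

Stitch:
P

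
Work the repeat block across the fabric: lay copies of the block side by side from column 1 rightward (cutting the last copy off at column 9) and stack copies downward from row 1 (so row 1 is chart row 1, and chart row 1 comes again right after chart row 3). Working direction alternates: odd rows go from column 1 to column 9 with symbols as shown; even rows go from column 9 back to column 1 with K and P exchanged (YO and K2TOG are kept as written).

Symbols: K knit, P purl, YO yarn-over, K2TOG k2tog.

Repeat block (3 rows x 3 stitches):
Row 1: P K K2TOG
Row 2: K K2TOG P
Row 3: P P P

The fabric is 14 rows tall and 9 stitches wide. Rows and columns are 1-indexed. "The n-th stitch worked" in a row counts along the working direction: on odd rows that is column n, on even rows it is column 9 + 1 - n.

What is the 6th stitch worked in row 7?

Stitch:
K2TOG

Derivation:
Row 7 uses chart row ((7-1) mod 3)+1 = 1. Row 7 is odd, so RS.
Chart row 1 tiled across columns 1-9: P K K2TOG P K K2TOG P K K2TOG
RS: work column 1 to column 9, symbols as charted — the tiled row is the row as worked.
Stitch 6 in working order -> K2TOG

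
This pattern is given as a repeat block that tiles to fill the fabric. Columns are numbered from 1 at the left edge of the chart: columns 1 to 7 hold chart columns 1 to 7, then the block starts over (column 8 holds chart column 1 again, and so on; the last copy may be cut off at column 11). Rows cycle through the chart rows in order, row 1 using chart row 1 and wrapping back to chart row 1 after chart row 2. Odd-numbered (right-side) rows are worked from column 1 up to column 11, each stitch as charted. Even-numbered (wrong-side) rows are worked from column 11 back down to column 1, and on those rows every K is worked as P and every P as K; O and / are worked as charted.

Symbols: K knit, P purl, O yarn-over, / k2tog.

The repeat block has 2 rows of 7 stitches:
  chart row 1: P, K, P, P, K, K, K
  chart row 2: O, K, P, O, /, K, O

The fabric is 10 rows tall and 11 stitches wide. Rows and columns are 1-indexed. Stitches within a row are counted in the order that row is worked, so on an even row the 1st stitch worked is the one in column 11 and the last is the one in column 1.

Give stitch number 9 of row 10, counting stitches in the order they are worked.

Row 10 uses chart row ((10-1) mod 2)+1 = 2. Row 10 is even, so WS.
Chart row 2 tiled across columns 1-11: O K P O / K O O K P O
WS row: flip the tiled sequence (start at column 11) and apply K<->P; O and / stay.
Row 10 as worked: O K P O O P / O K P O
The 9th stitch worked is K.

== STITCH ==
K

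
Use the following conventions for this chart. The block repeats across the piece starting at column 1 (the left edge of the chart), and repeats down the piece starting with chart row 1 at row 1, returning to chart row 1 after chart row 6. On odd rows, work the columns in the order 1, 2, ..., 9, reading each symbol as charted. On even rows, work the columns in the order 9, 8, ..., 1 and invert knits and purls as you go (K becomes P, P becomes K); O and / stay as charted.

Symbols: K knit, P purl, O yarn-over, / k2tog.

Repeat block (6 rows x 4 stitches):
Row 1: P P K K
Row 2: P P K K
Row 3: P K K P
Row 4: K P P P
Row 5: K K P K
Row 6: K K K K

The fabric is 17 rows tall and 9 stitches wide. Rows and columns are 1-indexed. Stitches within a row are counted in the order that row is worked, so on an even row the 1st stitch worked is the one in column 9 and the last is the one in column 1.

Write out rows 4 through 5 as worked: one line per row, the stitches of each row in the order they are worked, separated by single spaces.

== ROWS AS WORKED ==
P K K K P K K K P
K K P K K K P K K

Derivation:
Row 4: chart row 4, WS - tiled (columns 1-9): K P P P K P P P K; work from column 9 back to 1 with K<->P swapped.
Row 5: chart row 5, RS - tile across columns 1-9 and work as-is.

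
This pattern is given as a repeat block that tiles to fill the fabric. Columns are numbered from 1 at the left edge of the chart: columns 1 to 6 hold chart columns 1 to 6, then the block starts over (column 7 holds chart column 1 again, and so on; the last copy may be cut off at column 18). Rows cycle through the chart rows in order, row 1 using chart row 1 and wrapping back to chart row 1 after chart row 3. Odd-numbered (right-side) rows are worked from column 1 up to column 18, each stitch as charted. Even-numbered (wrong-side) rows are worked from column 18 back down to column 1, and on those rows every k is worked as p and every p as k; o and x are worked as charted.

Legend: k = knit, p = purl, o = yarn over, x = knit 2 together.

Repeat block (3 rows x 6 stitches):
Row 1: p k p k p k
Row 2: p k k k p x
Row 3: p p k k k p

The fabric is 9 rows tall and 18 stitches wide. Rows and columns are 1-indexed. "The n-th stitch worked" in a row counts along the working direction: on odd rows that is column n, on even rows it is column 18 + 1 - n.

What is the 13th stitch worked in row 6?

Result:
k

Derivation:
Row 6: (6-1) mod 3 = 2, so use chart row 3. Even row -> WS.
Chart row 3 tiled across columns 1-18: p p k k k p p p k k k p p p k k k p
Wrong side: read the tiled row from column 18 down to 1 and exchange k with p (leave o, x).
Row 6 as worked: k p p p k k k p p p k k k p p p k k
The 13th stitch worked is k.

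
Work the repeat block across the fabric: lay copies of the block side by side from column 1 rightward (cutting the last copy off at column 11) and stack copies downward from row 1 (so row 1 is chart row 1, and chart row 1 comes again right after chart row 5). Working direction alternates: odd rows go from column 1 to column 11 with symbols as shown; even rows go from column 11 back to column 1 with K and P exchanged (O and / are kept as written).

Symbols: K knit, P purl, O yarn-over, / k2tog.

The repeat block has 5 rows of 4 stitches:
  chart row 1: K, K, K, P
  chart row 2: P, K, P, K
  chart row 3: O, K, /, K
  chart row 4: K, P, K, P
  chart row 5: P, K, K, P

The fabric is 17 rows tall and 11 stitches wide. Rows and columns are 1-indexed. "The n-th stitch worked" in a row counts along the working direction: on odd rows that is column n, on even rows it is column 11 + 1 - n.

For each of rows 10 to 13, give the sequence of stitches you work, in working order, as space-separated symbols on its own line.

== ROWS AS WORKED ==
P P K K P P K K P P K
K K K P K K K P K K K
K P K P K P K P K P K
O K / K O K / K O K /

Derivation:
Row 10: chart row 5, WS - tiled (columns 1-11): P K K P P K K P P K K; work from column 11 back to 1 with K<->P swapped.
Row 11: chart row 1, RS - tile across columns 1-11 and work as-is.
Row 12: chart row 2, WS - tiled (columns 1-11): P K P K P K P K P K P; work from column 11 back to 1 with K<->P swapped.
Row 13: chart row 3, RS - tile across columns 1-11 and work as-is.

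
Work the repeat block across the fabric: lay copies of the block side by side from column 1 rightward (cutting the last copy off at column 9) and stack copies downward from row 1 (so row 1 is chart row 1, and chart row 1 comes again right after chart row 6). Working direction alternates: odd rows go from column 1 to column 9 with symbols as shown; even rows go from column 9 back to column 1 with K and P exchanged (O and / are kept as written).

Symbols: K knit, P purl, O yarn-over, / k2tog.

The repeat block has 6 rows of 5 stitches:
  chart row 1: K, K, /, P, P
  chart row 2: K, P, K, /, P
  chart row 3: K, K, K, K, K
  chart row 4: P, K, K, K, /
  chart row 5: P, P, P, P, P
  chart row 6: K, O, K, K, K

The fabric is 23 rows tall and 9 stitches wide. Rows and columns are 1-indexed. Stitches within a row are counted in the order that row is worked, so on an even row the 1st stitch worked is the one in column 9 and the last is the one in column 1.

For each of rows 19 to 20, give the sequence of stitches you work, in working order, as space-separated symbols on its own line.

Row 19: chart row 1, RS - tile across columns 1-9 and work as-is.
Row 20: chart row 2, WS - tiled (columns 1-9): K P K / P K P K /; work from column 9 back to 1 with K<->P swapped.

Result:
K K / P P K K / P
/ P K P K / P K P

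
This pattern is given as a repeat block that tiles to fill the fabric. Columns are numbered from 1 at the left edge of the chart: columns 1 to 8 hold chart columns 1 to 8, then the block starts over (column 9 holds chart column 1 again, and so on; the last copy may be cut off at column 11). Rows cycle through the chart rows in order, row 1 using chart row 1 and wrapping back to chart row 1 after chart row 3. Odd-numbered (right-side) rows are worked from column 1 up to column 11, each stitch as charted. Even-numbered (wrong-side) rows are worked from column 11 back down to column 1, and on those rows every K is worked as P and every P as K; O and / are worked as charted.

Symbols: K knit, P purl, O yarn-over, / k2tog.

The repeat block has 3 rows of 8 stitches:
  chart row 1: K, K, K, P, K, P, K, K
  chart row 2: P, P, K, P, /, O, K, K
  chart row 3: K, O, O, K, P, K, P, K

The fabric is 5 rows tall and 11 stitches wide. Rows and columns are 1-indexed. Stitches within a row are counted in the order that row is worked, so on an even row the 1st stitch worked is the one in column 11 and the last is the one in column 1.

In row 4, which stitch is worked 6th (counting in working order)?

Stitch:
K

Derivation:
Row 4: (4-1) mod 3 = 0, so use chart row 1. Even row -> WS.
Chart row 1 tiled across columns 1-11: K K K P K P K K K K K
Wrong side: read the tiled row from column 11 down to 1 and exchange K with P (leave O, /).
Row 4 as worked: P P P P P K P K P P P
The 6th stitch worked is K.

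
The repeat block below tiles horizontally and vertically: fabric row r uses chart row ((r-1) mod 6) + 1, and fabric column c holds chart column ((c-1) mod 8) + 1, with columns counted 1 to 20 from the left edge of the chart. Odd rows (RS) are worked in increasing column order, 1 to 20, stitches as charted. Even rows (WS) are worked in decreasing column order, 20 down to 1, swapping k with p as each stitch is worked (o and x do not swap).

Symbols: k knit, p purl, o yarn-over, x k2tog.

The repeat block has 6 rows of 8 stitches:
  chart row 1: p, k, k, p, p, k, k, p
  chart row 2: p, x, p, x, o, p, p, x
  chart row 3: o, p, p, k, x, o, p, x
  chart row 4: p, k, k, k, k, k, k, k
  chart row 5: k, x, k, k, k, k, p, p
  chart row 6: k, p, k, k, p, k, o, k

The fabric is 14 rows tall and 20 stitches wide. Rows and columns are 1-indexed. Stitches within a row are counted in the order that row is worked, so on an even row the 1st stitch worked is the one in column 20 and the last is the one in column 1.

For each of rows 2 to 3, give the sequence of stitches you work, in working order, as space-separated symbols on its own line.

Row 2: chart row 2, WS - tiled (columns 1-20): p x p x o p p x p x p x o p p x p x p x; work from column 20 back to 1 with k<->p swapped.
Row 3: chart row 3, RS - tile across columns 1-20 and work as-is.

Rows as worked:
x k x k x k k o x k x k x k k o x k x k
o p p k x o p x o p p k x o p x o p p k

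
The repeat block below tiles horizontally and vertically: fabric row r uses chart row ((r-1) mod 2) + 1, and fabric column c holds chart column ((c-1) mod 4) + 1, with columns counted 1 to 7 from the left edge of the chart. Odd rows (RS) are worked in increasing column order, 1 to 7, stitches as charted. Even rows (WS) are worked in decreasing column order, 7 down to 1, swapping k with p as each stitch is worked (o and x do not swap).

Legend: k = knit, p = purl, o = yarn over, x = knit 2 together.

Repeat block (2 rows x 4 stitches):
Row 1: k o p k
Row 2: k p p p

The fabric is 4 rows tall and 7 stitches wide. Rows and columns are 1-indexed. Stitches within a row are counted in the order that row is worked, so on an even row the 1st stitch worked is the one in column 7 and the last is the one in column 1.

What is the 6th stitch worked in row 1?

Row 1 uses chart row ((1-1) mod 2)+1 = 1. Row 1 is odd, so RS.
Chart row 1 tiled across columns 1-7: k o p k k o p
RS row: no reversal, no swap; stitch n worked = column n.
The 6th stitch worked is o.

Stitch:
o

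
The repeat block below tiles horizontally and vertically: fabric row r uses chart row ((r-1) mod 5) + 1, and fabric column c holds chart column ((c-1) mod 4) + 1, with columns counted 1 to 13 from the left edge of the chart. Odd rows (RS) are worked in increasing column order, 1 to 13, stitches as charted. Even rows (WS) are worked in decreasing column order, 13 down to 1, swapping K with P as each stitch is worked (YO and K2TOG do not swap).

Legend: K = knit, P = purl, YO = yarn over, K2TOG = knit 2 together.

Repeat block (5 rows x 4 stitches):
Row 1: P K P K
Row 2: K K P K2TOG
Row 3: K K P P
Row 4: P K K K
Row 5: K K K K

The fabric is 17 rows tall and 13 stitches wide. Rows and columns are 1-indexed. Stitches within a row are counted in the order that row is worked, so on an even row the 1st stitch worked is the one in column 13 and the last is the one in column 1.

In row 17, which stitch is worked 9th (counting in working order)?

Stitch:
K

Derivation:
For row 17: chart row = ((17-1) mod 5) + 1 = 2; this is a RS (odd) row.
Chart row 2 tiled across columns 1-13: K K P K2TOG K K P K2TOG K K P K2TOG K
Right side: take the tiled row as-is (worked left to right from column 1).
Stitch 9 in working order -> K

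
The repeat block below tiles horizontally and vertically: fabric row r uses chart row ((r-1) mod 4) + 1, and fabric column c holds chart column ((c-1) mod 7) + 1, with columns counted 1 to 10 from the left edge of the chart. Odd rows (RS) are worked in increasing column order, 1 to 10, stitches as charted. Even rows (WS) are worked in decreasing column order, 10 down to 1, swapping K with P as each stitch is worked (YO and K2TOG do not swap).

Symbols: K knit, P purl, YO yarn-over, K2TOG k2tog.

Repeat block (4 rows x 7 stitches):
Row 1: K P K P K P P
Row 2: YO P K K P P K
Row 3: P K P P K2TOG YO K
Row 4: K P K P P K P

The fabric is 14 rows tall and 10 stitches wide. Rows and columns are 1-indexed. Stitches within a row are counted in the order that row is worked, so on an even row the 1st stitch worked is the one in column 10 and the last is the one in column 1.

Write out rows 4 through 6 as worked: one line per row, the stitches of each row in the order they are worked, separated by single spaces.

Rows as worked:
P K P K P K K P K P
K P K P K P P K P K
P K YO P K K P P K YO

Derivation:
Row 4: chart row 4, WS - tiled (columns 1-10): K P K P P K P K P K; work from column 10 back to 1 with K<->P swapped.
Row 5: chart row 1, RS - tile across columns 1-10 and work as-is.
Row 6: chart row 2, WS - tiled (columns 1-10): YO P K K P P K YO P K; work from column 10 back to 1 with K<->P swapped.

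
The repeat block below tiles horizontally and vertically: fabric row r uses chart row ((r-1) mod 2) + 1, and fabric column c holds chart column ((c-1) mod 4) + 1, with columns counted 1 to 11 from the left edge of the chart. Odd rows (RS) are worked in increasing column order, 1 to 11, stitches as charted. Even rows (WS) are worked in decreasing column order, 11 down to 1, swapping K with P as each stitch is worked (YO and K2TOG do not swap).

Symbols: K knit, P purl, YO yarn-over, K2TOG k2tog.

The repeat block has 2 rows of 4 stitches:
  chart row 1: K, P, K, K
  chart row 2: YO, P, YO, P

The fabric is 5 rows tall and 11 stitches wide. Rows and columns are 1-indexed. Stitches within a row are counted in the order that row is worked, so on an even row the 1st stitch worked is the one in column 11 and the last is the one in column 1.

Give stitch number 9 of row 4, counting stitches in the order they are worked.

== STITCH ==
YO

Derivation:
Row 4: (4-1) mod 2 = 1, so use chart row 2. Even row -> WS.
Chart row 2 tiled across columns 1-11: YO P YO P YO P YO P YO P YO
WS: work from column 11 back to column 1 (reverse the tiled row), swapping K<->P (YO and K2TOG unchanged).
Row 4 as worked: YO K YO K YO K YO K YO K YO
Stitch 9 in working order -> YO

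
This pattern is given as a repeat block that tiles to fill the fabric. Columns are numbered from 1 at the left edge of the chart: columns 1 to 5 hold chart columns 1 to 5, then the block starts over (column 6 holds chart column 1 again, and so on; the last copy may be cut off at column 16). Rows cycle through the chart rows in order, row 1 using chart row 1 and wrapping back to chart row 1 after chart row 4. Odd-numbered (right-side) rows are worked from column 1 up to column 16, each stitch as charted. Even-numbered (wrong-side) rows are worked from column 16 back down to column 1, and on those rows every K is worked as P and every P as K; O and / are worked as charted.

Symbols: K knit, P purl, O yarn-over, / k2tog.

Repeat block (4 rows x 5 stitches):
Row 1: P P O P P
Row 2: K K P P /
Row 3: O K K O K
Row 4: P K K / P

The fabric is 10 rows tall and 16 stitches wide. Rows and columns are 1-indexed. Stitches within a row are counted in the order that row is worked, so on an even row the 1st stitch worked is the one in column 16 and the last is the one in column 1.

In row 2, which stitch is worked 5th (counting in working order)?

Row 2 uses chart row ((2-1) mod 4)+1 = 2. Row 2 is even, so WS.
Chart row 2 tiled across columns 1-16: K K P P / K K P P / K K P P / K
WS row: flip the tiled sequence (start at column 16) and apply K<->P; O and / stay.
Row 2 as worked: P / K K P P / K K P P / K K P P
Counting 5 along the worked row gives P.

== STITCH ==
P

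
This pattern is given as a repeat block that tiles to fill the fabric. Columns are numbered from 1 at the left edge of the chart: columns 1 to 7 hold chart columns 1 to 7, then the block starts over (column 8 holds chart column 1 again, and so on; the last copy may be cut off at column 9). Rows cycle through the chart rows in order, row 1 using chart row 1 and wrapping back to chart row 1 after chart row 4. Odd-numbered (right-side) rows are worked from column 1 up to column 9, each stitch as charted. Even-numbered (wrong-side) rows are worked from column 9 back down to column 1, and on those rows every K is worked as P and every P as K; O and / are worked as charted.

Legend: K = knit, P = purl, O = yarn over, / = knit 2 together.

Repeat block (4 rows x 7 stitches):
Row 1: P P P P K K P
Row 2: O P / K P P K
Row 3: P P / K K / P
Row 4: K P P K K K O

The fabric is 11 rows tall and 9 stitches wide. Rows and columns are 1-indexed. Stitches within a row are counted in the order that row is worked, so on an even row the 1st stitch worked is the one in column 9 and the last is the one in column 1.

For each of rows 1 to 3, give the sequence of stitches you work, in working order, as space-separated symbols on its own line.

Row 1: chart row 1, RS - tile across columns 1-9 and work as-is.
Row 2: chart row 2, WS - tiled (columns 1-9): O P / K P P K O P; work from column 9 back to 1 with K<->P swapped.
Row 3: chart row 3, RS - tile across columns 1-9 and work as-is.

== ROWS AS WORKED ==
P P P P K K P P P
K O P K K P / K O
P P / K K / P P P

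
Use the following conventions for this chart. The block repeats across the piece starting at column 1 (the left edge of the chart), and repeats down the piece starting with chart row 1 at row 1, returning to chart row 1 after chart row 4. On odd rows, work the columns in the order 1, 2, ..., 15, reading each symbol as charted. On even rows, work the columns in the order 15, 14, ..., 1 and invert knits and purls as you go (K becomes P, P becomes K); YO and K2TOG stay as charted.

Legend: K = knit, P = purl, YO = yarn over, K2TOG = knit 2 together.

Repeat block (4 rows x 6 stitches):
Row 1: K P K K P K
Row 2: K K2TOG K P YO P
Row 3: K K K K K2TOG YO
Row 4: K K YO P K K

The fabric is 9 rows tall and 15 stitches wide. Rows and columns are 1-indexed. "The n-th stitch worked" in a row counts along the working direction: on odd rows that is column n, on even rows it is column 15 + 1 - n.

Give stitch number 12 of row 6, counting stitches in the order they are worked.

Result:
K

Derivation:
For row 6: chart row = ((6-1) mod 4) + 1 = 2; this is a WS (even) row.
Chart row 2 tiled across columns 1-15: K K2TOG K P YO P K K2TOG K P YO P K K2TOG K
WS: work from column 15 back to column 1 (reverse the tiled row), swapping K<->P (YO and K2TOG unchanged).
Row 6 as worked: P K2TOG P K YO K P K2TOG P K YO K P K2TOG P
The 12th stitch worked is K.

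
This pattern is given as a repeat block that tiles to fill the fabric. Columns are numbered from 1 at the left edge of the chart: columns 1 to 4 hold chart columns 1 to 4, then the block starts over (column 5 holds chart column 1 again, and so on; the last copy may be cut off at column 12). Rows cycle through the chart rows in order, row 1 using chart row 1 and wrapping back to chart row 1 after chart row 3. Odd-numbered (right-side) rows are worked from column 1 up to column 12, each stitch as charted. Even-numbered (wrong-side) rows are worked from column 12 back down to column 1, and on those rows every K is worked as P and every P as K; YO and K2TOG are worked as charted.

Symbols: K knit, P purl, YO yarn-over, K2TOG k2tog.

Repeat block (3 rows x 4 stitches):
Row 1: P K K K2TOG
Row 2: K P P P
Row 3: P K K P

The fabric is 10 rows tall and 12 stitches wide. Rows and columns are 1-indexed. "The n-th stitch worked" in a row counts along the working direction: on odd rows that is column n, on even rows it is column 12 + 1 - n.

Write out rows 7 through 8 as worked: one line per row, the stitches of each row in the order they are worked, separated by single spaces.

== ROWS AS WORKED ==
P K K K2TOG P K K K2TOG P K K K2TOG
K K K P K K K P K K K P

Derivation:
Row 7: chart row 1, RS - tile across columns 1-12 and work as-is.
Row 8: chart row 2, WS - tiled (columns 1-12): K P P P K P P P K P P P; work from column 12 back to 1 with K<->P swapped.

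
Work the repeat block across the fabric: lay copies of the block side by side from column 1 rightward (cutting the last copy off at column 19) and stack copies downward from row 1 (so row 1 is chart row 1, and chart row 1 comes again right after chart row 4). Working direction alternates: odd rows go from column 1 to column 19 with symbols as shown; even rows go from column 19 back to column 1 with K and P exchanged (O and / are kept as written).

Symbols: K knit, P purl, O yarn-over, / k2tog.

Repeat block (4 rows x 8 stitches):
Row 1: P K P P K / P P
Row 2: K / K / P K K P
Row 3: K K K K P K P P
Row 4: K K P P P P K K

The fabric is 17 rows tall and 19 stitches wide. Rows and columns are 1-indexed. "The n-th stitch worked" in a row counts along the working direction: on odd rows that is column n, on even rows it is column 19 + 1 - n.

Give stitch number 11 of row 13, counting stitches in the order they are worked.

Stitch:
P

Derivation:
For row 13: chart row = ((13-1) mod 4) + 1 = 1; this is a RS (odd) row.
Chart row 1 tiled across columns 1-19: P K P P K / P P P K P P K / P P P K P
Right side: take the tiled row as-is (worked left to right from column 1).
Stitch 11 in working order -> P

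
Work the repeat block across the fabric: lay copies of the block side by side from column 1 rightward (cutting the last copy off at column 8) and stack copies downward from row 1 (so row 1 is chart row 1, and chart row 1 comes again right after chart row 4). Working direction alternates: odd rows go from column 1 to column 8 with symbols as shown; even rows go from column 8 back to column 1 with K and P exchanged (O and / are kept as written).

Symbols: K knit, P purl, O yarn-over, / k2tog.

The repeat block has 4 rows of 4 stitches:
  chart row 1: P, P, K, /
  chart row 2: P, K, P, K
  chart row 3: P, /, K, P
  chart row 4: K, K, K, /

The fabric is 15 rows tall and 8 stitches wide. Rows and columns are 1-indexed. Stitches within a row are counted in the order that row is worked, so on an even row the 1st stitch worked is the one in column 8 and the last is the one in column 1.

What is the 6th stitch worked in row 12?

Row 12: (12-1) mod 4 = 3, so use chart row 4. Even row -> WS.
Chart row 4 tiled across columns 1-8: K K K / K K K /
Wrong side: read the tiled row from column 8 down to 1 and exchange K with P (leave O, /).
Row 12 as worked: / P P P / P P P
Counting 6 along the worked row gives P.

Stitch:
P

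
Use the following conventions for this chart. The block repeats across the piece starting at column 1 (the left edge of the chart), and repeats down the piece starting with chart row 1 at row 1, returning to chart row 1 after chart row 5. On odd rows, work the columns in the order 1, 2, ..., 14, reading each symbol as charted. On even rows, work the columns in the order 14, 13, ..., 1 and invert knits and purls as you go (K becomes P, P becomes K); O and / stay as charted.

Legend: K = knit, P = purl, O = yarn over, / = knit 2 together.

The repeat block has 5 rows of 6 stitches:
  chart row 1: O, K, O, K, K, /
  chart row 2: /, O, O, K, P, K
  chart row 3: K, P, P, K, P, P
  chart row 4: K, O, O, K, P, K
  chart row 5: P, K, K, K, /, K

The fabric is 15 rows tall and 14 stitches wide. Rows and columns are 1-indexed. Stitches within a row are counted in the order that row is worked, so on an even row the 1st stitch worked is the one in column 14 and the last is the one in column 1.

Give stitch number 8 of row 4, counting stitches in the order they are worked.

For row 4: chart row = ((4-1) mod 5) + 1 = 4; this is a WS (even) row.
Chart row 4 tiled across columns 1-14: K O O K P K K O O K P K K O
WS: work from column 14 back to column 1 (reverse the tiled row), swapping K<->P (O and / unchanged).
Row 4 as worked: O P P K P O O P P K P O O P
Stitch 8 in working order -> P

Result:
P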